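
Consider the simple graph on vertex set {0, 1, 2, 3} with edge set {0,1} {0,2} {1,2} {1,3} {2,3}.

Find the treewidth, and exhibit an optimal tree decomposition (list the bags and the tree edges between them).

Treewidth 2.
One such decomposition:
Bags: B1 = {0, 1, 2}  B2 = {1, 2, 3}
Tree: B1–B2

The largest bag has 3 vertices, giving width 2; this decomposition certifies tw(G) ≤ 2. Conversely, {0, 1, 2} is a clique of size 3, and the vertices of any clique must share a bag in every tree decomposition; so some bag has ≥ 3 vertices and tw(G) ≥ 2. Therefore the treewidth is 2.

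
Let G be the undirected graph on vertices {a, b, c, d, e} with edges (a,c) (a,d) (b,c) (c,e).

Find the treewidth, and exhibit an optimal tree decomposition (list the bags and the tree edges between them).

The largest bag has 2 vertices, giving width 1; this decomposition certifies tw(G) ≤ 1. Since G has at least one edge (e.g. c–e), it is not an edgeless graph, so tw(G) ≥ 1. The upper and lower bounds meet at 1, so that is the treewidth.

Treewidth 1.
One such decomposition:
Bags: B1 = {c, e}  B2 = {a, c}  B3 = {a, d}  B4 = {b, c}
Tree: B1–B2, B2–B3, B2–B4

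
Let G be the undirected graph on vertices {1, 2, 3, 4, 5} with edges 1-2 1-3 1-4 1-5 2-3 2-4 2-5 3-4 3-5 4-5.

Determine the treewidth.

4

A width-4 tree decomposition is:
Bags: B1 = {1, 2, 3, 4, 5}
Tree: (single bag)
With just one bag of size 5, the width is 5 − 1 = 4, so tw(G) ≤ 4. Conversely, {1, 2, 3, 4, 5} is a clique of size 5, and the vertices of any clique must share a bag in every tree decomposition; so some bag has ≥ 5 vertices and tw(G) ≥ 4. The upper and lower bounds meet at 4, so that is the treewidth.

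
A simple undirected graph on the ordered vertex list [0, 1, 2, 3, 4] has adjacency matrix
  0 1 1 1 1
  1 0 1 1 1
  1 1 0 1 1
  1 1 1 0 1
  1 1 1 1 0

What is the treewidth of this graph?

A width-4 tree decomposition is:
Bags: B1 = {0, 1, 2, 3, 4}
Tree: (single bag)
A single bag containing all 5 vertices is trivially a valid decomposition of width 4. Conversely, {0, 1, 2, 3, 4} is a clique of size 5, and the vertices of any clique must share a bag in every tree decomposition; so some bag has ≥ 5 vertices and tw(G) ≥ 4. The upper and lower bounds meet at 4, so that is the treewidth.

4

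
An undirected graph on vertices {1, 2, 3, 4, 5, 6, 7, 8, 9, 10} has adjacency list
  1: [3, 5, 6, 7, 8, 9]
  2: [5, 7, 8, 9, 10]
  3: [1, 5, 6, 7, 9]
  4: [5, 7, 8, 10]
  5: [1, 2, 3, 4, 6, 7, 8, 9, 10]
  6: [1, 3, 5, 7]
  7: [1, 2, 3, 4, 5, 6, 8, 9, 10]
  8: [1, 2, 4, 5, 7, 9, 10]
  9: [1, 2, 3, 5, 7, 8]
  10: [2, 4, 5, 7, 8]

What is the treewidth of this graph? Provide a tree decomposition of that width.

Every bag has size at most 5, so the width is 5 − 1 = 4 and tw(G) ≤ 4. On the other hand G contains the 5-clique {1, 5, 7, 8, 9}. A clique must lie in a single bag of any decomposition, so no decomposition can have width below 4. Combining the bounds, tw(G) = 4.

Treewidth 4.
One optimal decomposition is:
Bags: B1 = {1, 3, 5, 7, 9}  B2 = {1, 5, 7, 8, 9}  B3 = {1, 3, 5, 6, 7}  B4 = {2, 5, 7, 8, 9}  B5 = {2, 5, 7, 8, 10}  B6 = {4, 5, 7, 8, 10}
Tree: B1–B2, B1–B3, B2–B4, B4–B5, B5–B6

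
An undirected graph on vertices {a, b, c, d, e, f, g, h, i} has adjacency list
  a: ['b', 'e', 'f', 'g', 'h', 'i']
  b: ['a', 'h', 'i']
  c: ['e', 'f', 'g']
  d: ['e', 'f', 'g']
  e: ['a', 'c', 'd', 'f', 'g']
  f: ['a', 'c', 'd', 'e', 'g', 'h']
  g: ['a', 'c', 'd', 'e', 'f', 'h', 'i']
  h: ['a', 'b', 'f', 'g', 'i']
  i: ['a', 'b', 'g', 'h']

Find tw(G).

A width-3 tree decomposition is:
Bags: B1 = {a, f, g, h}  B2 = {a, e, f, g}  B3 = {c, e, f, g}  B4 = {a, g, h, i}  B5 = {d, e, f, g}  B6 = {a, b, h, i}
Tree: B1–B2, B2–B3, B1–B4, B2–B5, B4–B6
The largest bag has 4 vertices, giving width 3; this decomposition certifies tw(G) ≤ 3. Conversely, {d, e, f, g} is a clique of size 4, and the vertices of any clique must share a bag in every tree decomposition; so some bag has ≥ 4 vertices and tw(G) ≥ 3. The upper and lower bounds meet at 3, so that is the treewidth.

3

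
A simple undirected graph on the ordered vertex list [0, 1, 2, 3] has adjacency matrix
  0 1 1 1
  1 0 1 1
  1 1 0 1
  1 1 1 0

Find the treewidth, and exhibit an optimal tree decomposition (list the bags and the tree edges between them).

With just one bag of size 4, the width is 4 − 1 = 3, so tw(G) ≤ 3. For the lower bound, the 4 vertices {0, 1, 2, 3} are pairwise adjacent, and any tree decomposition puts a clique entirely inside one bag — forcing width ≥ 3. Therefore the treewidth is 3.

Treewidth 3.
One such decomposition:
Bags: B1 = {0, 1, 2, 3}
Tree: (single bag)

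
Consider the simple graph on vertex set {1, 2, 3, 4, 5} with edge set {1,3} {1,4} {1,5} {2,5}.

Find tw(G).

A width-1 tree decomposition is:
Bags: B1 = {1, 3}  B2 = {1, 5}  B3 = {1, 4}  B4 = {2, 5}
Tree: B1–B2, B2–B3, B2–B4
Each bag holds 2 vertices, so the decomposition has width 1, which upper-bounds the treewidth. G has an edge, so its treewidth is at least 1. Hence tw(G) = 1 exactly.

1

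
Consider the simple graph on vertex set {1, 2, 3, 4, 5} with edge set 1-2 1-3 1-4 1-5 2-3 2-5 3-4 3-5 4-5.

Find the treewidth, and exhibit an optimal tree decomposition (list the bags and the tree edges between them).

Every bag has size at most 4, so the width is 4 − 1 = 3 and tw(G) ≤ 3. For the lower bound, the 4 vertices {1, 2, 3, 5} are pairwise adjacent, and any tree decomposition puts a clique entirely inside one bag — forcing width ≥ 3. Therefore the treewidth is 3.

Treewidth 3.
One such decomposition:
Bags: B1 = {1, 3, 4, 5}  B2 = {1, 2, 3, 5}
Tree: B1–B2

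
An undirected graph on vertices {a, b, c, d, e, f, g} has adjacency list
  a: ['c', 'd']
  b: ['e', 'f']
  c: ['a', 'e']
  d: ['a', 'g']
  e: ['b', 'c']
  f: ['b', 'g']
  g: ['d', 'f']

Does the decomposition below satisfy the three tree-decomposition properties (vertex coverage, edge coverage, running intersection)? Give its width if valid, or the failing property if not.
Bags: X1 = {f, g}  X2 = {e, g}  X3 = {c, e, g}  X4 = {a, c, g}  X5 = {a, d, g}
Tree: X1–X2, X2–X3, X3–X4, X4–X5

A tree decomposition must satisfy three properties: every vertex lies in some bag; for every edge, both endpoints lie together in some bag; and for every vertex, the bags containing it form a connected subtree. Here vertex b appears in no bag, so the decomposition is invalid.

No — vertex b appears in no bag.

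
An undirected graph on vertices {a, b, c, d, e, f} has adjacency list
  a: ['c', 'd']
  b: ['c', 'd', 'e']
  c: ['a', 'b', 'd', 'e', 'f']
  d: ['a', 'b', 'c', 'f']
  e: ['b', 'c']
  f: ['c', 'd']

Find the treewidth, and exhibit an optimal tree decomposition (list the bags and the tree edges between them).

The largest bag has 3 vertices, giving width 2; this decomposition certifies tw(G) ≤ 2. On the other hand G contains the 3-clique {a, c, d}. A clique must lie in a single bag of any decomposition, so no decomposition can have width below 2. The upper and lower bounds meet at 2, so that is the treewidth.

Treewidth 2.
One optimal decomposition is:
Bags: B1 = {b, c, d}  B2 = {c, d, f}  B3 = {a, c, d}  B4 = {b, c, e}
Tree: B1–B2, B1–B3, B1–B4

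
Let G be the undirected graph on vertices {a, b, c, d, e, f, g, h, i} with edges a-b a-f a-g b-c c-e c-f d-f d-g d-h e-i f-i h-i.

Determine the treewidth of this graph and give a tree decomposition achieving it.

Treewidth 3.
Bags: B1 = {d, e, h, i}  B2 = {d, e, f, i}  B3 = {c, d, e, f}  B4 = {c, d, f, g}  B5 = {a, c, f, g}  B6 = {a, b, c, g}
Tree: B1–B2, B2–B3, B3–B4, B4–B5, B5–B6

Each bag holds 4 vertices, so the decomposition has width 3, which upper-bounds the treewidth. For the lower bound: the 4 vertex sets {e,h,i}, {d}, {f}, {a,b,c,g} are disjoint, each induces a connected subgraph, and every pair is joined by at least one edge of G. Contracting each set to a single vertex therefore yields K_{4} as a minor, and since treewidth is minor-monotone, tw(G) ≥ tw(K_{4}) = 3. Combining the bounds, tw(G) = 3.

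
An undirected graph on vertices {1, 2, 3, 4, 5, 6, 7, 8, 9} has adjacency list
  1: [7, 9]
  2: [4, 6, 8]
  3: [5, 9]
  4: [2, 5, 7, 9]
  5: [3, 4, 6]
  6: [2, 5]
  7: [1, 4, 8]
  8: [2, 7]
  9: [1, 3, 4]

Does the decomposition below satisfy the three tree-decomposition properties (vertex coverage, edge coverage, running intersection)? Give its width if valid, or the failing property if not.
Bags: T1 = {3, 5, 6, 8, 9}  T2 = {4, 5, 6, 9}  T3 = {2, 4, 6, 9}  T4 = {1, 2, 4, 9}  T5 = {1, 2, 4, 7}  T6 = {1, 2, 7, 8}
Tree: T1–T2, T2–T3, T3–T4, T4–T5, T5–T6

A tree decomposition must satisfy three properties: every vertex lies in some bag; for every edge, both endpoints lie together in some bag; and for every vertex, the bags containing it form a connected subtree. Here bags containing vertex 8 are not connected in the tree, so the decomposition is invalid.

No — bags containing vertex 8 are not connected in the tree.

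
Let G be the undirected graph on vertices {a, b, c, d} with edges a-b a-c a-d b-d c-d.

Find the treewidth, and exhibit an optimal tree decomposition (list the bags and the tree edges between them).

Treewidth 2.
One such decomposition:
Bags: B1 = {a, b, d}  B2 = {a, c, d}
Tree: B1–B2

Each bag holds 3 vertices, so the decomposition has width 2, which upper-bounds the treewidth. For the lower bound, the 3 vertices {a, c, d} are pairwise adjacent, and any tree decomposition puts a clique entirely inside one bag — forcing width ≥ 2. Hence tw(G) = 2 exactly.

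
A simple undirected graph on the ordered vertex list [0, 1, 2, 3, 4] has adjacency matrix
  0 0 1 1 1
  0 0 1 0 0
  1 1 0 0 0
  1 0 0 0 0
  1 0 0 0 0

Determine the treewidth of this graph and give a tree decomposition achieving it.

Treewidth 1.
One such decomposition:
Bags: B1 = {0, 4}  B2 = {0, 3}  B3 = {0, 2}  B4 = {1, 2}
Tree: B1–B2, B1–B3, B3–B4

The largest bag has 2 vertices, giving width 1; this decomposition certifies tw(G) ≤ 1. Since G has at least one edge (e.g. 4–0), it is not an edgeless graph, so tw(G) ≥ 1. Combining the bounds, tw(G) = 1.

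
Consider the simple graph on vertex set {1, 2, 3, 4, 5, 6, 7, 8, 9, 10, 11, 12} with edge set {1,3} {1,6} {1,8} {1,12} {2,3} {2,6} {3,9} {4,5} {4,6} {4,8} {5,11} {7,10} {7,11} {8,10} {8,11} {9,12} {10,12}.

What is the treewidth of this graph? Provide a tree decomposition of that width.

Each bag holds 4 vertices, so the decomposition has width 3, which upper-bounds the treewidth. For the lower bound: the 4 vertex sets {2,3,9}, {12}, {1}, {4,6,8,10} are disjoint, each induces a connected subgraph, and every pair is joined by at least one edge of G. Contracting each set to a single vertex therefore yields K_{4} as a minor, and since treewidth is minor-monotone, tw(G) ≥ tw(K_{4}) = 3. Therefore the treewidth is 3.

Treewidth 3.
One optimal decomposition is:
Bags: B1 = {2, 3, 9, 12}  B2 = {1, 2, 3, 12}  B3 = {1, 2, 6, 12}  B4 = {1, 6, 10, 12}  B5 = {1, 6, 8, 10}  B6 = {4, 6, 8, 10}  B7 = {4, 7, 8, 10}  B8 = {4, 7, 8, 11}  B9 = {4, 5, 7, 11}
Tree: B1–B2, B2–B3, B3–B4, B4–B5, B5–B6, B6–B7, B7–B8, B8–B9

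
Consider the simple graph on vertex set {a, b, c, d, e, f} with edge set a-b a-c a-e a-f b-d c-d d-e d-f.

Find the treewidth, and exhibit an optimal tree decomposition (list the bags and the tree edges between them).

Every bag has size at most 3, so the width is 3 − 1 = 2 and tw(G) ≤ 2. Since c–d–f–a–c is a cycle in G, G is not acyclic. Forests are exactly the graphs of treewidth ≤ 1, so tw(G) ≥ 2. The upper and lower bounds meet at 2, so that is the treewidth.

Treewidth 2.
Bags: B1 = {a, c, d}  B2 = {a, d, f}  B3 = {a, d, e}  B4 = {a, b, d}
Tree: B1–B2, B2–B3, B3–B4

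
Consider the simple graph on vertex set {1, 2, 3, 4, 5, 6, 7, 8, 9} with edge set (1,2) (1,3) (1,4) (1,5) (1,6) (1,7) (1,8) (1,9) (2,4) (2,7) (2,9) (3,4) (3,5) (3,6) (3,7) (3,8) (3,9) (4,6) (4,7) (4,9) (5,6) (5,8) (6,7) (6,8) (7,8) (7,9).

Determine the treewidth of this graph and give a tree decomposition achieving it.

Every bag has size at most 5, so the width is 5 − 1 = 4 and tw(G) ≤ 4. Conversely, {1, 2, 4, 7, 9} is a clique of size 5, and the vertices of any clique must share a bag in every tree decomposition; so some bag has ≥ 5 vertices and tw(G) ≥ 4. The upper and lower bounds meet at 4, so that is the treewidth.

Treewidth 4.
Bags: B1 = {1, 3, 4, 7, 9}  B2 = {1, 2, 4, 7, 9}  B3 = {1, 3, 4, 6, 7}  B4 = {1, 3, 6, 7, 8}  B5 = {1, 3, 5, 6, 8}
Tree: B1–B2, B1–B3, B3–B4, B4–B5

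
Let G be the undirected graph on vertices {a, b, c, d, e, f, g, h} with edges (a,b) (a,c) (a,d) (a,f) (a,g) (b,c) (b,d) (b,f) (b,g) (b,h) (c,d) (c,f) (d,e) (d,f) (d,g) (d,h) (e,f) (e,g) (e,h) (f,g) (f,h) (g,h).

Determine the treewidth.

4

A width-4 tree decomposition is:
Bags: B1 = {b, d, f, g, h}  B2 = {d, e, f, g, h}  B3 = {a, b, d, f, g}  B4 = {a, b, c, d, f}
Tree: B1–B2, B1–B3, B3–B4
Every bag has size at most 5, so the width is 5 − 1 = 4 and tw(G) ≤ 4. Conversely, {d, e, f, g, h} is a clique of size 5, and the vertices of any clique must share a bag in every tree decomposition; so some bag has ≥ 5 vertices and tw(G) ≥ 4. Therefore the treewidth is 4.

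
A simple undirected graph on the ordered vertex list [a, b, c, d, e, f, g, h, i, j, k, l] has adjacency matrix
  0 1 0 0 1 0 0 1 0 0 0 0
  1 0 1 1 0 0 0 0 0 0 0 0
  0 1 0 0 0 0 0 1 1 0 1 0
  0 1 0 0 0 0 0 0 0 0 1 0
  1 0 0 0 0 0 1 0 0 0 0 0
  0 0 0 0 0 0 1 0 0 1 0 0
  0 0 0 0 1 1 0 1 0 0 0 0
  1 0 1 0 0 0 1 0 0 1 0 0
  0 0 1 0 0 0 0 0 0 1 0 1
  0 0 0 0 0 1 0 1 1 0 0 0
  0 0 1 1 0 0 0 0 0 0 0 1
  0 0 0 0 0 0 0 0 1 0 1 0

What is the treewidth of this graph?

3

A width-3 tree decomposition is:
Bags: B1 = {d, i, k, l}  B2 = {c, d, i, k}  B3 = {b, c, d, i}  B4 = {b, c, i, j}  B5 = {b, c, h, j}  B6 = {a, b, h, j}  B7 = {a, f, h, j}  B8 = {a, f, g, h}  B9 = {a, e, f, g}
Tree: B1–B2, B2–B3, B3–B4, B4–B5, B5–B6, B6–B7, B7–B8, B8–B9
The largest bag has 4 vertices, giving width 3; this decomposition certifies tw(G) ≤ 3. For the lower bound: the 4 vertex sets {d,k,l}, {i}, {c}, {a,b,h,j} are disjoint, each induces a connected subgraph, and every pair is joined by at least one edge of G. Contracting each set to a single vertex therefore yields K_{4} as a minor, and since treewidth is minor-monotone, tw(G) ≥ tw(K_{4}) = 3. Combining the bounds, tw(G) = 3.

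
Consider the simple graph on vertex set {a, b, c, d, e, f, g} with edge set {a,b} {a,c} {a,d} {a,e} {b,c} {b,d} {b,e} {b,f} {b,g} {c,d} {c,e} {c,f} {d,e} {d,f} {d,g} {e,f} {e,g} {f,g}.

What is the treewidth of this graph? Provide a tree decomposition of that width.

Treewidth 4.
One such decomposition:
Bags: B1 = {b, c, d, e, f}  B2 = {a, b, c, d, e}  B3 = {b, d, e, f, g}
Tree: B1–B2, B1–B3

The largest bag has 5 vertices, giving width 4; this decomposition certifies tw(G) ≤ 4. Conversely, {b, d, e, f, g} is a clique of size 5, and the vertices of any clique must share a bag in every tree decomposition; so some bag has ≥ 5 vertices and tw(G) ≥ 4. Therefore the treewidth is 4.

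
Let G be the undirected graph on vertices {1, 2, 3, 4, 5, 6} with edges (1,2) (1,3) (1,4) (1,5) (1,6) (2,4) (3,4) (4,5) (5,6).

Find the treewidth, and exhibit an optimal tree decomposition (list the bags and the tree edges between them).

Each bag holds 3 vertices, so the decomposition has width 2, which upper-bounds the treewidth. For the lower bound, the 3 vertices {1, 2, 4} are pairwise adjacent, and any tree decomposition puts a clique entirely inside one bag — forcing width ≥ 2. Therefore the treewidth is 2.

Treewidth 2.
Bags: B1 = {1, 3, 4}  B2 = {1, 4, 5}  B3 = {1, 2, 4}  B4 = {1, 5, 6}
Tree: B1–B2, B1–B3, B2–B4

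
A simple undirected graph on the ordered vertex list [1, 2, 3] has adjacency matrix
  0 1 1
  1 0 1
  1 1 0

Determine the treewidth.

2

A width-2 tree decomposition is:
Bags: B1 = {1, 2, 3}
Tree: (single bag)
A single bag containing all 3 vertices is trivially a valid decomposition of width 2. On the other hand G contains the 3-clique {1, 2, 3}. A clique must lie in a single bag of any decomposition, so no decomposition can have width below 2. The upper and lower bounds meet at 2, so that is the treewidth.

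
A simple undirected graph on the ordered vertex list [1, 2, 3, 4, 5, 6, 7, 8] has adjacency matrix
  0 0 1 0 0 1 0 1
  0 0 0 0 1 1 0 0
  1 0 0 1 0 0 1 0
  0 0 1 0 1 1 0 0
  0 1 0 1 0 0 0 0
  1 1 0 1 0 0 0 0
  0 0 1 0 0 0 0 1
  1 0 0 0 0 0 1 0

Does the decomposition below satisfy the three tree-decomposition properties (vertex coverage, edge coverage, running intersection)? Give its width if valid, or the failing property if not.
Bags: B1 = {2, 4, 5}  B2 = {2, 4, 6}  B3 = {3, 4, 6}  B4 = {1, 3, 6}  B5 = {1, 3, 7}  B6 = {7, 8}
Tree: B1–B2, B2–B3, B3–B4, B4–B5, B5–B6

No — edge (1,8) lies in no bag.

A tree decomposition must satisfy three properties: every vertex lies in some bag; for every edge, both endpoints lie together in some bag; and for every vertex, the bags containing it form a connected subtree. Here edge (1,8) lies in no bag, so the decomposition is invalid.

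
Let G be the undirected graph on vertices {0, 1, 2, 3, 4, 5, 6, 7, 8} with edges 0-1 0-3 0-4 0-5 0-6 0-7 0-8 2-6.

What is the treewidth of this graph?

1

A width-1 tree decomposition is:
Bags: B1 = {2, 6}  B2 = {0, 6}  B3 = {0, 8}  B4 = {0, 5}  B5 = {0, 3}  B6 = {0, 4}  B7 = {0, 1}  B8 = {0, 7}
Tree: B1–B2, B2–B3, B3–B4, B2–B5, B2–B6, B6–B7, B4–B8
Each bag holds 2 vertices, so the decomposition has width 1, which upper-bounds the treewidth. Since G has at least one edge (e.g. 6–2), it is not an edgeless graph, so tw(G) ≥ 1. The upper and lower bounds meet at 1, so that is the treewidth.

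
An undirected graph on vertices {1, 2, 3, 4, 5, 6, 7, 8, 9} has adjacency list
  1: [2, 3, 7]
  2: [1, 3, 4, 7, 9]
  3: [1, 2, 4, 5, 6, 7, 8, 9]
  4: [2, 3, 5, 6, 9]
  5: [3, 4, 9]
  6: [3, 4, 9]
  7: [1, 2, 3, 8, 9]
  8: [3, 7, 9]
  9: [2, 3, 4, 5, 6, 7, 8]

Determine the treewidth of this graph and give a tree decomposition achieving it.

Treewidth 3.
One such decomposition:
Bags: B1 = {2, 3, 7, 9}  B2 = {2, 3, 4, 9}  B3 = {3, 4, 5, 9}  B4 = {3, 4, 6, 9}  B5 = {1, 2, 3, 7}  B6 = {3, 7, 8, 9}
Tree: B1–B2, B2–B3, B3–B4, B1–B5, B1–B6

Every bag has size at most 4, so the width is 4 − 1 = 3 and tw(G) ≤ 3. On the other hand G contains the 4-clique {1, 2, 3, 7}. A clique must lie in a single bag of any decomposition, so no decomposition can have width below 3. Hence tw(G) = 3 exactly.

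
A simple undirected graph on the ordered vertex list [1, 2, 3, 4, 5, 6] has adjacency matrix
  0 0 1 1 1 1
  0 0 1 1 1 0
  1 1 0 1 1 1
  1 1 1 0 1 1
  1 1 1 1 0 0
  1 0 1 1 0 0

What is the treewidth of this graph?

A width-3 tree decomposition is:
Bags: B1 = {2, 3, 4, 5}  B2 = {1, 3, 4, 5}  B3 = {1, 3, 4, 6}
Tree: B1–B2, B2–B3
Each bag holds 4 vertices, so the decomposition has width 3, which upper-bounds the treewidth. For the lower bound, the 4 vertices {1, 3, 4, 5} are pairwise adjacent, and any tree decomposition puts a clique entirely inside one bag — forcing width ≥ 3. Therefore the treewidth is 3.

3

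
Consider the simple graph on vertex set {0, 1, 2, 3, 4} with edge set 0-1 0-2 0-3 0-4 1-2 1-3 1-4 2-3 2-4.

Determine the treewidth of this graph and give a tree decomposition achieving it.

Each bag holds 4 vertices, so the decomposition has width 3, which upper-bounds the treewidth. Conversely, {0, 1, 2, 3} is a clique of size 4, and the vertices of any clique must share a bag in every tree decomposition; so some bag has ≥ 4 vertices and tw(G) ≥ 3. The upper and lower bounds meet at 3, so that is the treewidth.

Treewidth 3.
Bags: B1 = {0, 1, 2, 4}  B2 = {0, 1, 2, 3}
Tree: B1–B2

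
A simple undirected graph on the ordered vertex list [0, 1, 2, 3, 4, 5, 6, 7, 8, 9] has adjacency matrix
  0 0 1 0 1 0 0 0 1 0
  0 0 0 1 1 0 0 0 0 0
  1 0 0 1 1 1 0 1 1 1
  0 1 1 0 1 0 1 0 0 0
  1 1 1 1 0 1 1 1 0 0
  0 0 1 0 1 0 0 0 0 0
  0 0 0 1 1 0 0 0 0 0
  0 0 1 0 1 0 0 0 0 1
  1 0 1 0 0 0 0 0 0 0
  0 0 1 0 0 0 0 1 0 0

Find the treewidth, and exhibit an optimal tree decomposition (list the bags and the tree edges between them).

Every bag has size at most 3, so the width is 3 − 1 = 2 and tw(G) ≤ 2. Conversely, {1, 3, 4} is a clique of size 3, and the vertices of any clique must share a bag in every tree decomposition; so some bag has ≥ 3 vertices and tw(G) ≥ 2. Hence tw(G) = 2 exactly.

Treewidth 2.
One optimal decomposition is:
Bags: B1 = {1, 3, 4}  B2 = {2, 3, 4}  B3 = {0, 2, 4}  B4 = {0, 2, 8}  B5 = {2, 4, 7}  B6 = {2, 7, 9}  B7 = {3, 4, 6}  B8 = {2, 4, 5}
Tree: B1–B2, B2–B3, B3–B4, B2–B5, B5–B6, B2–B7, B2–B8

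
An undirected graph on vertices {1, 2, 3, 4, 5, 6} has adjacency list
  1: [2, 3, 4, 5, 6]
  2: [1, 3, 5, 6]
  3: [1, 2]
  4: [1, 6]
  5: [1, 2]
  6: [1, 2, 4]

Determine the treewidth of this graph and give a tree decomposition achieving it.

Each bag holds 3 vertices, so the decomposition has width 2, which upper-bounds the treewidth. Conversely, {1, 2, 3} is a clique of size 3, and the vertices of any clique must share a bag in every tree decomposition; so some bag has ≥ 3 vertices and tw(G) ≥ 2. The upper and lower bounds meet at 2, so that is the treewidth.

Treewidth 2.
One such decomposition:
Bags: B1 = {1, 4, 6}  B2 = {1, 2, 6}  B3 = {1, 2, 5}  B4 = {1, 2, 3}
Tree: B1–B2, B2–B3, B2–B4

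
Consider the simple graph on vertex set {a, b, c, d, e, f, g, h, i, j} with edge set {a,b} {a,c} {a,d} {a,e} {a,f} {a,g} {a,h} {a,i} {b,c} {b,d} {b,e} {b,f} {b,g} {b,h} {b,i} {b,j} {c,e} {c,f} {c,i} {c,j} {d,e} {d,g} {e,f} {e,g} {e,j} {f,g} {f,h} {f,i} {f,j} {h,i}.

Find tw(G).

A width-4 tree decomposition is:
Bags: B1 = {a, b, e, f, g}  B2 = {a, b, c, e, f}  B3 = {a, b, d, e, g}  B4 = {a, b, c, f, i}  B5 = {b, c, e, f, j}  B6 = {a, b, f, h, i}
Tree: B1–B2, B1–B3, B2–B4, B2–B5, B4–B6
Every bag has size at most 5, so the width is 5 − 1 = 4 and tw(G) ≤ 4. On the other hand G contains the 5-clique {a, b, d, e, g}. A clique must lie in a single bag of any decomposition, so no decomposition can have width below 4. Hence tw(G) = 4 exactly.

4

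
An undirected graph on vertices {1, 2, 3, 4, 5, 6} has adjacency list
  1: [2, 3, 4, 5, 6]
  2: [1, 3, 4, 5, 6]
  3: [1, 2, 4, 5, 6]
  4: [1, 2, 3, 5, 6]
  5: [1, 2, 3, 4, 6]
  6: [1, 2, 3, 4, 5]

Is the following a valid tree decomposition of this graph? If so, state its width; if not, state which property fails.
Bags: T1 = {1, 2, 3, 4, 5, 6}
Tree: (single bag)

Every vertex of G appears in some bag (union = {1, 2, 3, 4, 5, 6}); every edge is covered by a bag; and for each vertex v the set of bags containing v is connected in the bag tree. The decomposition is therefore valid. The largest bag has 6 vertices, so the width is 5.

Yes; width 5.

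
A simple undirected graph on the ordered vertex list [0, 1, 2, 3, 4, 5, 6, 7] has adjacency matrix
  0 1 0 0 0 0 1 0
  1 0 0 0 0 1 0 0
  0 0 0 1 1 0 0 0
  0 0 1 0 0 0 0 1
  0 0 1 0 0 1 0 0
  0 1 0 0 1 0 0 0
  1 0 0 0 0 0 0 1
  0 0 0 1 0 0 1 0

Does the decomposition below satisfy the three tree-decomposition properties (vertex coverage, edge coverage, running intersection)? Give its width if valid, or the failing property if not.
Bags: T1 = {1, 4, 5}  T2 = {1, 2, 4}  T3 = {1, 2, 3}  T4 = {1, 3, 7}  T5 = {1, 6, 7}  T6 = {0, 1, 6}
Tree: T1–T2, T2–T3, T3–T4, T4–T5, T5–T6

Yes; width 2.

Every vertex of G appears in some bag (union = {0, 1, 2, 3, 4, 5, 6, 7}); every edge is covered by a bag; and for each vertex v the set of bags containing v is connected in the bag tree. The decomposition is therefore valid. The largest bag has 3 vertices, so the width is 2.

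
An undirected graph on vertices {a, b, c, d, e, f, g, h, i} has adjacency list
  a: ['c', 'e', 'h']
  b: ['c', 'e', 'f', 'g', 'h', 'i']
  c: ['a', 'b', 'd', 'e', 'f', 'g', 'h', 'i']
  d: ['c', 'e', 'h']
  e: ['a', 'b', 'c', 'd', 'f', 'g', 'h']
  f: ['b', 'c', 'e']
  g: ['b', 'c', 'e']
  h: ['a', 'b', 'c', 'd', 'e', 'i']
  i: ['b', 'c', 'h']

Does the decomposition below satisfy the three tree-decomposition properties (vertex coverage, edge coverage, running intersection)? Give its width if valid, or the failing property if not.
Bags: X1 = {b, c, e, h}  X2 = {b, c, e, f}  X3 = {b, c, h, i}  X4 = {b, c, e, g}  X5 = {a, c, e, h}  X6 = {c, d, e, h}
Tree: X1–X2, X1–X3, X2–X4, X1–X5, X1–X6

Checking the three conditions: (i) the bags cover all of {a, b, c, d, e, f, g, h, i}; (ii) for each edge, some bag contains both endpoints; (iii) the bags containing any fixed vertex form a subtree. All hold, so the decomposition is valid with width 4 − 1 = 3.

Yes; width 3.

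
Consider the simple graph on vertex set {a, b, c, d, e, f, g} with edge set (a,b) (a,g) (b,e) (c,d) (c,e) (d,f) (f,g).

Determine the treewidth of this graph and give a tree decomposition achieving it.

The largest bag has 3 vertices, giving width 2; this decomposition certifies tw(G) ≤ 2. The edges d–c–e–b–a–g–f–d form a cycle, so G is not a tree and its treewidth is at least 2. Hence tw(G) = 2 exactly.

Treewidth 2.
One such decomposition:
Bags: B1 = {c, d, e}  B2 = {b, d, e}  B3 = {a, b, d}  B4 = {a, d, g}  B5 = {d, f, g}
Tree: B1–B2, B2–B3, B3–B4, B4–B5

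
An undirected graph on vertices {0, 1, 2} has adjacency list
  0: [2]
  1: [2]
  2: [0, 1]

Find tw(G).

A width-1 tree decomposition is:
Bags: B1 = {1, 2}  B2 = {0, 2}
Tree: B1–B2
Every bag has size at most 2, so the width is 2 − 1 = 1 and tw(G) ≤ 1. Since G has at least one edge (e.g. 1–2), it is not an edgeless graph, so tw(G) ≥ 1. Hence tw(G) = 1 exactly.

1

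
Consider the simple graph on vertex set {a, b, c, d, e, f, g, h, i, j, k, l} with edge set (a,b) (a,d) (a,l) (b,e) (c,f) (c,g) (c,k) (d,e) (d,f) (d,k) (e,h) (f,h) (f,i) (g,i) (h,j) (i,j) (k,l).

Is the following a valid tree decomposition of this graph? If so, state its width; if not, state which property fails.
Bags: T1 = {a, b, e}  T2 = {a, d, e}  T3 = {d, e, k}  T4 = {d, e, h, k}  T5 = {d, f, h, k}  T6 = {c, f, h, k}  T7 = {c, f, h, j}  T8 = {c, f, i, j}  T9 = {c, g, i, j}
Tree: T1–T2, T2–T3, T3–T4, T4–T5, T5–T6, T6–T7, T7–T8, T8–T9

No — vertex l appears in no bag.

A tree decomposition must satisfy three properties: every vertex lies in some bag; for every edge, both endpoints lie together in some bag; and for every vertex, the bags containing it form a connected subtree. Here vertex l appears in no bag, so the decomposition is invalid.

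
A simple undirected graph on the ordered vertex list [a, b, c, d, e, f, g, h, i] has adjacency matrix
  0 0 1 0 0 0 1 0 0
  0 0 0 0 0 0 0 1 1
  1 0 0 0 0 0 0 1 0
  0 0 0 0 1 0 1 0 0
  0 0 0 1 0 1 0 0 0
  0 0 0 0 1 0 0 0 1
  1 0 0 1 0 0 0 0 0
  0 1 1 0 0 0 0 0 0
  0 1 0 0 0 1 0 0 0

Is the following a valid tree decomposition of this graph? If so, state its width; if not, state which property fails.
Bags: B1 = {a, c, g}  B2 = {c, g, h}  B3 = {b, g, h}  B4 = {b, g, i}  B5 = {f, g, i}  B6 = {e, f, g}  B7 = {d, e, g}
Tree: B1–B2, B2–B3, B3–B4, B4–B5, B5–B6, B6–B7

Checking the three conditions: (i) the bags cover all of {a, b, c, d, e, f, g, h, i}; (ii) for each edge, some bag contains both endpoints; (iii) the bags containing any fixed vertex form a subtree. All hold, so the decomposition is valid with width 3 − 1 = 2.

Yes; width 2.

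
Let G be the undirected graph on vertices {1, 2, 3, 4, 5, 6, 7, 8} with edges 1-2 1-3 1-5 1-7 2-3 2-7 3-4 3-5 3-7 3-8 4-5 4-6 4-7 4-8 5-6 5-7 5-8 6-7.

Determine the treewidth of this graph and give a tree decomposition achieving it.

Treewidth 3.
One optimal decomposition is:
Bags: B1 = {3, 4, 5, 7}  B2 = {3, 4, 5, 8}  B3 = {4, 5, 6, 7}  B4 = {1, 3, 5, 7}  B5 = {1, 2, 3, 7}
Tree: B1–B2, B1–B3, B1–B4, B4–B5

Every bag has size at most 4, so the width is 4 − 1 = 3 and tw(G) ≤ 3. For the lower bound, the 4 vertices {1, 2, 3, 7} are pairwise adjacent, and any tree decomposition puts a clique entirely inside one bag — forcing width ≥ 3. Combining the bounds, tw(G) = 3.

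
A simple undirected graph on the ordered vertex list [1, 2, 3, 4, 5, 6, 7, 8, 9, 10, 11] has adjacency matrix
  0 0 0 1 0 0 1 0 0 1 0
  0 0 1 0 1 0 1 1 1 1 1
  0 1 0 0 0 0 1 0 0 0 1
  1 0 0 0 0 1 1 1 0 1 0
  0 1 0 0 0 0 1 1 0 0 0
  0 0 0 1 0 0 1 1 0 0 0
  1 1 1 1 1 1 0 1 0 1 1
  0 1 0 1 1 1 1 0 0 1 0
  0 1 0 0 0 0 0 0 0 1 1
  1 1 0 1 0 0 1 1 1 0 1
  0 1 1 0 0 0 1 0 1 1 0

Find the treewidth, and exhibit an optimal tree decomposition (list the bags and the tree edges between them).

Every bag has size at most 4, so the width is 4 − 1 = 3 and tw(G) ≤ 3. On the other hand G contains the 4-clique {2, 9, 10, 11}. A clique must lie in a single bag of any decomposition, so no decomposition can have width below 3. Hence tw(G) = 3 exactly.

Treewidth 3.
One such decomposition:
Bags: B1 = {2, 7, 8, 10}  B2 = {2, 7, 10, 11}  B3 = {4, 7, 8, 10}  B4 = {2, 9, 10, 11}  B5 = {2, 3, 7, 11}  B6 = {4, 6, 7, 8}  B7 = {2, 5, 7, 8}  B8 = {1, 4, 7, 10}
Tree: B1–B2, B1–B3, B2–B4, B2–B5, B3–B6, B1–B7, B3–B8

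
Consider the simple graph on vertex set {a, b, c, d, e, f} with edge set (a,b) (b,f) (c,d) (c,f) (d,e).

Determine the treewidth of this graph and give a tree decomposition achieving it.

Treewidth 1.
One optimal decomposition is:
Bags: B1 = {d, e}  B2 = {c, d}  B3 = {c, f}  B4 = {b, f}  B5 = {a, b}
Tree: B1–B2, B2–B3, B3–B4, B4–B5

The largest bag has 2 vertices, giving width 1; this decomposition certifies tw(G) ≤ 1. Any graph with an edge has treewidth ≥ 1, and G has the edge e–d. The upper and lower bounds meet at 1, so that is the treewidth.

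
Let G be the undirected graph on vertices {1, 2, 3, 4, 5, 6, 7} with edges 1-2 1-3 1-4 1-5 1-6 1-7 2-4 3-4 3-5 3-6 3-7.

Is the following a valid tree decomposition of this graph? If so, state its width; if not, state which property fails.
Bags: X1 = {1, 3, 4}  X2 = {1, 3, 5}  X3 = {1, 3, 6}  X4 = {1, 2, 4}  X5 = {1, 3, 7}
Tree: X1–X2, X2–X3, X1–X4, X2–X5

Vertex coverage: the bags together contain {1, 2, 3, 4, 5, 6, 7}, the full vertex set. Edge coverage: each edge of G has both endpoints in at least one bag. Running intersection: for every vertex, the bags containing it form a connected subtree. All three properties hold, so this is a valid tree decomposition of width max|bag| − 1 = 2, and hence tw(G) ≤ 2.

Yes; width 2.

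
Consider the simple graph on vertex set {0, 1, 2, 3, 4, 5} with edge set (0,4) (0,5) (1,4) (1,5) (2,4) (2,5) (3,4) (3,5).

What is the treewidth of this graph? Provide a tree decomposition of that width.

The largest bag has 3 vertices, giving width 2; this decomposition certifies tw(G) ≤ 2. For the lower bound, G contains the cycle 5–0–4–3–5, so G is not a forest; only forests have treewidth ≤ 1, hence tw(G) ≥ 2. Hence tw(G) = 2 exactly.

Treewidth 2.
One such decomposition:
Bags: B1 = {0, 4, 5}  B2 = {3, 4, 5}  B3 = {1, 4, 5}  B4 = {2, 4, 5}
Tree: B1–B2, B2–B3, B3–B4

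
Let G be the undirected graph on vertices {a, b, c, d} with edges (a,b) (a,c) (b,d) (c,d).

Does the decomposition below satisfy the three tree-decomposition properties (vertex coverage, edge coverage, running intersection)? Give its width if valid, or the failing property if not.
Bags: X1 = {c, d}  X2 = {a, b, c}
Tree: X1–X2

No — edge (b,d) lies in no bag.

A tree decomposition must satisfy three properties: every vertex lies in some bag; for every edge, both endpoints lie together in some bag; and for every vertex, the bags containing it form a connected subtree. Here edge (b,d) lies in no bag, so the decomposition is invalid.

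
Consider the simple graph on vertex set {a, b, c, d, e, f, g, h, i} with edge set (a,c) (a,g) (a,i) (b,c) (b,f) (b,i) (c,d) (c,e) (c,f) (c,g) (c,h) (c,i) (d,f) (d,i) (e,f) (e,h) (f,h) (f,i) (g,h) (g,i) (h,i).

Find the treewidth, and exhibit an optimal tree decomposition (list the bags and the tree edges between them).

Treewidth 3.
One such decomposition:
Bags: B1 = {b, c, f, i}  B2 = {c, d, f, i}  B3 = {c, f, h, i}  B4 = {c, e, f, h}  B5 = {c, g, h, i}  B6 = {a, c, g, i}
Tree: B1–B2, B2–B3, B3–B4, B3–B5, B5–B6

The largest bag has 4 vertices, giving width 3; this decomposition certifies tw(G) ≤ 3. On the other hand G contains the 4-clique {c, e, f, h}. A clique must lie in a single bag of any decomposition, so no decomposition can have width below 3. Hence tw(G) = 3 exactly.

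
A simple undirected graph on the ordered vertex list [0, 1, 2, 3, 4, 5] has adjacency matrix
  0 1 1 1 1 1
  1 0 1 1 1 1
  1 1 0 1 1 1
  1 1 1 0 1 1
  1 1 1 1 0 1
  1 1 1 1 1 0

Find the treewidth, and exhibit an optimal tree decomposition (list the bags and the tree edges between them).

Treewidth 5.
One optimal decomposition is:
Bags: B1 = {0, 1, 2, 3, 4, 5}
Tree: (single bag)

A single bag containing all 6 vertices is trivially a valid decomposition of width 5. Conversely, {0, 1, 2, 3, 4, 5} is a clique of size 6, and the vertices of any clique must share a bag in every tree decomposition; so some bag has ≥ 6 vertices and tw(G) ≥ 5. Combining the bounds, tw(G) = 5.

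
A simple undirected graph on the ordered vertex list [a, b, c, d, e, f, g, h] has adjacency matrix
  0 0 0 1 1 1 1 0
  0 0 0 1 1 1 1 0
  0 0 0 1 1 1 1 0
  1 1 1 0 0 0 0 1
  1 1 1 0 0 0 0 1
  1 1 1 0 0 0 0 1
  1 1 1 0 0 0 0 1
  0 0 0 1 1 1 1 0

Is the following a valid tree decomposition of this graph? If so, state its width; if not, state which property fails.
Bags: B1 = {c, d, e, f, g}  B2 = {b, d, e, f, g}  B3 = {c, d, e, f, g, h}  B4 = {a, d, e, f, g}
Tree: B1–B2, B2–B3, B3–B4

A tree decomposition must satisfy three properties: every vertex lies in some bag; for every edge, both endpoints lie together in some bag; and for every vertex, the bags containing it form a connected subtree. Here bags containing vertex c are not connected in the tree, so the decomposition is invalid.

No — bags containing vertex c are not connected in the tree.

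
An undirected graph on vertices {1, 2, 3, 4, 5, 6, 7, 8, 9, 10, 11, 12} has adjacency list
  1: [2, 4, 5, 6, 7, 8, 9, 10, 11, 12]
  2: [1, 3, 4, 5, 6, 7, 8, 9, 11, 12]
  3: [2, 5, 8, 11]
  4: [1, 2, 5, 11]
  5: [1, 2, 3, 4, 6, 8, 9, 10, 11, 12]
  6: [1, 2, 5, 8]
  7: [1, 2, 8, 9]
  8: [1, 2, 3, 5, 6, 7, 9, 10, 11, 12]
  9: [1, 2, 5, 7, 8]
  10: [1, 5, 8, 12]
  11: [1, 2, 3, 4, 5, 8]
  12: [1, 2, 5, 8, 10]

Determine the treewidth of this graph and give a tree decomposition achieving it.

Treewidth 4.
One such decomposition:
Bags: B1 = {1, 2, 5, 6, 8}  B2 = {1, 2, 5, 8, 9}  B3 = {1, 2, 5, 8, 12}  B4 = {1, 2, 5, 8, 11}  B5 = {1, 5, 8, 10, 12}  B6 = {1, 2, 4, 5, 11}  B7 = {2, 3, 5, 8, 11}  B8 = {1, 2, 7, 8, 9}
Tree: B1–B2, B2–B3, B1–B4, B3–B5, B4–B6, B4–B7, B2–B8

Every bag has size at most 5, so the width is 5 − 1 = 4 and tw(G) ≤ 4. For the lower bound, the 5 vertices {1, 2, 5, 8, 9} are pairwise adjacent, and any tree decomposition puts a clique entirely inside one bag — forcing width ≥ 4. Hence tw(G) = 4 exactly.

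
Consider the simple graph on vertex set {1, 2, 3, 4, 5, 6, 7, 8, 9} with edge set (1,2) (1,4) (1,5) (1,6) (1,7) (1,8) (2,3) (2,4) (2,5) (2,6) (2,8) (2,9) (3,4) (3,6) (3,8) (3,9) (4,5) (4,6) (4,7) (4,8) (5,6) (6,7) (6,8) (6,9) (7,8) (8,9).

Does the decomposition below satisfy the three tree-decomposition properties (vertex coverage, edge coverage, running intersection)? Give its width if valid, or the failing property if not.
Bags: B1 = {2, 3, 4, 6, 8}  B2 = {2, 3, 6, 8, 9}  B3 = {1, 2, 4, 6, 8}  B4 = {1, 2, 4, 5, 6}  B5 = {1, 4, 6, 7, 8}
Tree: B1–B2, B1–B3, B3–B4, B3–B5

Yes; width 4.

Every vertex of G appears in some bag (union = {1, 2, 3, 4, 5, 6, 7, 8, 9}); every edge is covered by a bag; and for each vertex v the set of bags containing v is connected in the bag tree. The decomposition is therefore valid. The largest bag has 5 vertices, so the width is 4.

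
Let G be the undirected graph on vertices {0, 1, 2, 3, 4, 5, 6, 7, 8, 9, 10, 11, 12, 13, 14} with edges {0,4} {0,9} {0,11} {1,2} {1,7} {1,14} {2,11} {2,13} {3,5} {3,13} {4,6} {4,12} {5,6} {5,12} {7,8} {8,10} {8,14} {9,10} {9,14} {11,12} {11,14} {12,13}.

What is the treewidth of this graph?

A width-3 tree decomposition is:
Bags: B1 = {1, 7, 8, 10}  B2 = {1, 8, 10, 14}  B3 = {1, 9, 10, 14}  B4 = {1, 2, 9, 14}  B5 = {2, 9, 11, 14}  B6 = {0, 2, 9, 11}  B7 = {0, 2, 11, 13}  B8 = {0, 11, 12, 13}  B9 = {0, 4, 12, 13}  B10 = {3, 4, 12, 13}  B11 = {3, 4, 5, 12}  B12 = {3, 4, 5, 6}
Tree: B1–B2, B2–B3, B3–B4, B4–B5, B5–B6, B6–B7, B7–B8, B8–B9, B9–B10, B10–B11, B11–B12
Each bag holds 4 vertices, so the decomposition has width 3, which upper-bounds the treewidth. For the lower bound: the 4 vertex sets {7,8,10}, {1}, {14}, {0,2,9,11} are disjoint, each induces a connected subgraph, and every pair is joined by at least one edge of G. Contracting each set to a single vertex therefore yields K_{4} as a minor, and since treewidth is minor-monotone, tw(G) ≥ tw(K_{4}) = 3. The upper and lower bounds meet at 3, so that is the treewidth.

3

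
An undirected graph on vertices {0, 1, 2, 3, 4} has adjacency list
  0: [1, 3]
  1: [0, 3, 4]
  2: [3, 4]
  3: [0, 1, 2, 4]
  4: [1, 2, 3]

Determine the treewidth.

2

A width-2 tree decomposition is:
Bags: B1 = {2, 3, 4}  B2 = {1, 3, 4}  B3 = {0, 1, 3}
Tree: B1–B2, B2–B3
Every bag has size at most 3, so the width is 3 − 1 = 2 and tw(G) ≤ 2. On the other hand G contains the 3-clique {0, 1, 3}. A clique must lie in a single bag of any decomposition, so no decomposition can have width below 2. Hence tw(G) = 2 exactly.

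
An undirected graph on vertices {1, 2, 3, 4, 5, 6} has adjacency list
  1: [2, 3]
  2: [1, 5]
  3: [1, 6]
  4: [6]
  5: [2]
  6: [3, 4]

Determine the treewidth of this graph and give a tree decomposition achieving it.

Each bag holds 2 vertices, so the decomposition has width 1, which upper-bounds the treewidth. Any graph with an edge has treewidth ≥ 1, and G has the edge 4–6. Hence tw(G) = 1 exactly.

Treewidth 1.
Bags: B1 = {4, 6}  B2 = {3, 6}  B3 = {1, 3}  B4 = {1, 2}  B5 = {2, 5}
Tree: B1–B2, B2–B3, B3–B4, B4–B5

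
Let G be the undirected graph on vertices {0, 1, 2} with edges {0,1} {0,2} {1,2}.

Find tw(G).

A width-2 tree decomposition is:
Bags: B1 = {0, 1, 2}
Tree: (single bag)
With just one bag of size 3, the width is 3 − 1 = 2, so tw(G) ≤ 2. For the lower bound, the 3 vertices {0, 1, 2} are pairwise adjacent, and any tree decomposition puts a clique entirely inside one bag — forcing width ≥ 2. Combining the bounds, tw(G) = 2.

2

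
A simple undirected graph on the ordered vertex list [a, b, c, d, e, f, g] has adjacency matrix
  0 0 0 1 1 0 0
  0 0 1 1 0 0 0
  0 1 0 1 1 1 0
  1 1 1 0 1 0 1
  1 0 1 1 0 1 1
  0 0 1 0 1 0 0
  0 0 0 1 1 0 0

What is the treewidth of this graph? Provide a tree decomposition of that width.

Treewidth 2.
Bags: B1 = {d, e, g}  B2 = {a, d, e}  B3 = {c, d, e}  B4 = {b, c, d}  B5 = {c, e, f}
Tree: B1–B2, B1–B3, B3–B4, B3–B5

The largest bag has 3 vertices, giving width 2; this decomposition certifies tw(G) ≤ 2. On the other hand G contains the 3-clique {d, e, g}. A clique must lie in a single bag of any decomposition, so no decomposition can have width below 2. Hence tw(G) = 2 exactly.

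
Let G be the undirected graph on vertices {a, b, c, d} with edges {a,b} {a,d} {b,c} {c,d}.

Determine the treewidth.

2

A width-2 tree decomposition is:
Bags: B1 = {a, c, d}  B2 = {a, b, c}
Tree: B1–B2
The largest bag has 3 vertices, giving width 2; this decomposition certifies tw(G) ≤ 2. For the lower bound, G contains the cycle c–d–a–b–c, so G is not a forest; only forests have treewidth ≤ 1, hence tw(G) ≥ 2. Combining the bounds, tw(G) = 2.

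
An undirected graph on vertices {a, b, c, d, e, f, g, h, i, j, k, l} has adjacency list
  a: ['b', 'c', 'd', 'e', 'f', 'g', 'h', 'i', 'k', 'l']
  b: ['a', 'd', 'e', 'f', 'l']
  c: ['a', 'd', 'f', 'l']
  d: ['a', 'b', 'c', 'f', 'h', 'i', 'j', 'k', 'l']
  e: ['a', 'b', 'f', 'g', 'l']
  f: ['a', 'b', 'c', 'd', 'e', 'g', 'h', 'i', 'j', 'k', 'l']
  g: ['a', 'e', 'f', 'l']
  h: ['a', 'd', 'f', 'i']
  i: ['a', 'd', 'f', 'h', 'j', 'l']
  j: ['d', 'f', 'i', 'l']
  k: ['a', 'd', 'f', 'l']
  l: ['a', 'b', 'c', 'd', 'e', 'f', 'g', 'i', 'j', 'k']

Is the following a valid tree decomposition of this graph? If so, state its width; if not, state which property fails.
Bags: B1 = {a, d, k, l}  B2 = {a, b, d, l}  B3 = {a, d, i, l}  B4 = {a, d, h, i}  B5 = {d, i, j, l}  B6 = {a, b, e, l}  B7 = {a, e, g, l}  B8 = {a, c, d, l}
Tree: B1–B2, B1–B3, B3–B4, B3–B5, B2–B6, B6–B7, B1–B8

No — vertex f appears in no bag.

A tree decomposition must satisfy three properties: every vertex lies in some bag; for every edge, both endpoints lie together in some bag; and for every vertex, the bags containing it form a connected subtree. Here vertex f appears in no bag, so the decomposition is invalid.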